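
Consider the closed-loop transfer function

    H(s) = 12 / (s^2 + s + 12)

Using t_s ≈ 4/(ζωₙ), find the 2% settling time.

t_s ≈ 8 s

Comparing s^2 + s + 12 to s^2 + 2ζωₙs + ωₙ²: ωₙ = √12 ≈ 3.464 rad/s and ζ = 1/(2·√12) ≈ 0.1443.
ζωₙ = 1/2 = 0.5, so t_s ≈ 4/(ζωₙ) = 4/0.5 = 8 s.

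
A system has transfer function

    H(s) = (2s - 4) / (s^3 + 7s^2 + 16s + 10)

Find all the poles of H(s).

The poles are the roots of the denominator s^3 + 7s^2 + 16s + 10 = 0.
Trying s = -1: the polynomial evaluates to 0, so (s + 1) is a factor.
Dividing out leaves s^2 + 6s + 10 = 0.
The quadratic formula then gives s = -3 ± 1j.

s = -3 ± j, -1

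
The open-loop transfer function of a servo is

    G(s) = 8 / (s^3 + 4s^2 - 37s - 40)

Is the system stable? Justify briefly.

The denominator s^3 + 4s^2 - 37s - 40 factors as (s - 5)(s + 1)(s + 8), giving poles at s = 5, -1, -8.
Since the pole(s) at s = 5 lie in the right half-plane, the system is unstable.

unstable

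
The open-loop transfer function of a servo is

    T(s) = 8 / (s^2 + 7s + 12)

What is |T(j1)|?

|T(j1)| ≈ 0.6136

Substitute s = j1: numerator = 8, denominator = 11 + j7.
|T(j1)| = |8| / |11 + j7| = 8 / 13.038 ≈ 0.6136.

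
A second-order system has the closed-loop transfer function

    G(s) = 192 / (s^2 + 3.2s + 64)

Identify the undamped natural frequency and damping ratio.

ωₙ = 8 rad/s, ζ = 0.2

Compare the denominator to the standard form s^2 + 2ζωₙs + ωₙ².
ωₙ² = 64, so ωₙ = 8 rad/s.
2ζωₙ = 3.2, so ζ = 3.2/(2·8) = 0.2.
With ζ = 0.2 the response is underdamped.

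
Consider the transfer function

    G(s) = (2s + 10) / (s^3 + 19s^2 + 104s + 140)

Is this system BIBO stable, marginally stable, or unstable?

stable

The denominator s^3 + 19s^2 + 104s + 140 factors as (s + 7)(s + 10)(s + 2), giving poles at s = -7, -10, -2.
Since all poles lie strictly in the left half-plane, the system is stable.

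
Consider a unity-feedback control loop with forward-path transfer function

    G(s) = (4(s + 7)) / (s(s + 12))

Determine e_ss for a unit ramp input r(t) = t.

e_ss = 0.4286

G(s) has one pole at the origin.
This is a Type 1 system. Kv = lim_{s→0} s·G(s) = 28/12 = 7/3.
e_ss = 1/Kv = 1/(7/3) = 3/7 ≈ 0.4286.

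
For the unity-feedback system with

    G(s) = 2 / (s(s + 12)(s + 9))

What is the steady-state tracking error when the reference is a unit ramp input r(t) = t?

e_ss = 54

G(s) has one pole at the origin.
This is a Type 1 system. Kv = lim_{s→0} s·G(s) = 2/108 = 1/54.
e_ss = 1/Kv = 1/(1/54) = 54.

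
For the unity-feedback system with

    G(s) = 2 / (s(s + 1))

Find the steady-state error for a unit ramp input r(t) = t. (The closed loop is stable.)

e_ss = 0.5000

G(s) has one pole at the origin.
This is a Type 1 system. Kv = lim_{s→0} s·G(s) = 2/1.
e_ss = 1/Kv = 1/(2) = 1/2 ≈ 0.5000.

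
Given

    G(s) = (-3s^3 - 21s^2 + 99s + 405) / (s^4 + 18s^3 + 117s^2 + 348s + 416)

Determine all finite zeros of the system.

s = -9, 5, -3

Set the numerator to zero: -3s^3 - 21s^2 + 99s + 405 = 0, i.e. -3·(s^3 + 7s^2 - 33s - 135) = 0.
Factoring: (s + 9)(s - 5)(s + 3) = 0.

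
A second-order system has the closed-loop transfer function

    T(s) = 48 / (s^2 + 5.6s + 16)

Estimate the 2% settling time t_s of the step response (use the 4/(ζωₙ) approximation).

t_s ≈ 1.429 s

Comparing s^2 + 5.6s + 16 to s^2 + 2ζωₙs + ωₙ²: ωₙ = 4 rad/s and ζ = 5.6/(2·4) = 0.7.
ζωₙ = 5.6/2 = 2.8, so t_s ≈ 4/(ζωₙ) = 4/2.8 ≈ 1.429 s.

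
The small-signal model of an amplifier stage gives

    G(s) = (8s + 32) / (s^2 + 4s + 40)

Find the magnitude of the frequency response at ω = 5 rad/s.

|G(j5)| ≈ 2.049

Substitute s = j5: numerator = 32 + j40, denominator = 15 + j20.
|G(j5)| = |32 + j40| / |15 + j20| = 51.225 / 25 ≈ 2.049.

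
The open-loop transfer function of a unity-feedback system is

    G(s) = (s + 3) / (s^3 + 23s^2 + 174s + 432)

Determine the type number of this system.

Type 0

The denominator has no factor of s at the origin — no free integrator — so this is a Type 0 system.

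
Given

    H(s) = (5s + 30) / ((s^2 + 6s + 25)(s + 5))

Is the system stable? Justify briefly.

stable

The poles can be read from the denominator factors: s = -3 ± 4j, -5.
Since all poles lie strictly in the left half-plane, the system is stable.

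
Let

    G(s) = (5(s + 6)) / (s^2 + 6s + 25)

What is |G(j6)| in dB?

|G(j6)|_dB ≈ 1.04 dB

Substitute s = j6: numerator = 30 + j30, denominator = -11 + j36.
|G(j6)| = |30 + j30| / |-11 + j36| = 42.426 / 37.643 ≈ 1.127.
In decibels: 20·log₁₀(1.127) ≈ 1.04 dB.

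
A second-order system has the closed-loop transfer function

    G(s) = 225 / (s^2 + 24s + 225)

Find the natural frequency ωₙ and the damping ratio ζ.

Compare the denominator to the standard form s^2 + 2ζωₙs + ωₙ².
ωₙ² = 225, so ωₙ = 15 rad/s.
2ζωₙ = 24, so ζ = 24/(2·15) = 0.8.
With ζ = 0.8 the response is underdamped.

ωₙ = 15 rad/s, ζ = 0.8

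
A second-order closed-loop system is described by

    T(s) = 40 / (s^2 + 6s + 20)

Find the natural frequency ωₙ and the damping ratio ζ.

Compare the denominator to the standard form s^2 + 2ζωₙs + ωₙ².
ωₙ² = 20, so ωₙ = √20 ≈ 4.472 rad/s.
2ζωₙ = 6, so ζ = 6/(2·√20) ≈ 0.6708.
With ζ = 0.6708 the response is underdamped.

ωₙ ≈ 4.472 rad/s, ζ ≈ 0.6708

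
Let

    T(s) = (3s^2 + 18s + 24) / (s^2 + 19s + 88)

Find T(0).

T(0) = 3/11 ≈ 0.2727

Set s = 0: T(0) = (24) / (88) = 3/11.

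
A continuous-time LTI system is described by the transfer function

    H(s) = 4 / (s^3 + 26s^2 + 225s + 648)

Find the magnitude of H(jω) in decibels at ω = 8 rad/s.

|H(j8)|_dB ≈ -52.3 dB

Substitute s = j8: numerator = 4, denominator = -1016 + j1288.
|H(j8)| = |4| / |-1016 + j1288| = 4 / 1640.5 ≈ 0.002438.
In decibels: 20·log₁₀(0.002438) ≈ -52.3 dB.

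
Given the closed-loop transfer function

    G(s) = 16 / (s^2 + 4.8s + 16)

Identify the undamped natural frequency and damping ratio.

Compare the denominator to the standard form s^2 + 2ζωₙs + ωₙ².
ωₙ² = 16, so ωₙ = 4 rad/s.
2ζωₙ = 4.8, so ζ = 4.8/(2·4) = 0.6.
With ζ = 0.6 the response is underdamped.

ωₙ = 4 rad/s, ζ = 0.6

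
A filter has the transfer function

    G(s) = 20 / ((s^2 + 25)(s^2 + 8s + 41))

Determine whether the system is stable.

The poles can be read from the denominator factors: s = 5j, -5j, -4 + 5j, -4 - 5j.
Since the simple pole(s) at s = ±5j lie on the jω-axis with none in the right half-plane, the system is marginally stable.

marginally stable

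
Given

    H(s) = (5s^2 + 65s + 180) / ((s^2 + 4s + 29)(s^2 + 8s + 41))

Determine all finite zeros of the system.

Set the numerator to zero: 5s^2 + 65s + 180 = 0, i.e. 5·(s^2 + 13s + 36) = 0.
Factoring: (s + 4)(s + 9) = 0.

s = -4, -9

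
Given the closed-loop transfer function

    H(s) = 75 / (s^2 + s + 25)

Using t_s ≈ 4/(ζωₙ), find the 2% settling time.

Comparing s^2 + s + 25 to s^2 + 2ζωₙs + ωₙ²: ωₙ = 5 rad/s and ζ = 1/(2·5) = 0.1.
ζωₙ = 1/2 = 0.5, so t_s ≈ 4/(ζωₙ) = 4/0.5 = 8 s.

t_s ≈ 8 s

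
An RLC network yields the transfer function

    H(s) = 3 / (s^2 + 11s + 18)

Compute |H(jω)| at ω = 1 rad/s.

Substitute s = j1: numerator = 3, denominator = 17 + j11.
|H(j1)| = |3| / |17 + j11| = 3 / 20.248 ≈ 0.1482.

|H(j1)| ≈ 0.1482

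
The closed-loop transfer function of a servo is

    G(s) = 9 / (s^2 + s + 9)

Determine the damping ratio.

ζ ≈ 0.1667

Compare the denominator to the standard form s^2 + 2ζωₙs + ωₙ².
ωₙ² = 9, so ωₙ = 3 rad/s.
2ζωₙ = 1, so ζ = 1/(2·3) ≈ 0.1667.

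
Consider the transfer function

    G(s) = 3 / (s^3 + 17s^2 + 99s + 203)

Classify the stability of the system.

stable

The denominator s^3 + 17s^2 + 99s + 203 factors as (s^2 + 10s + 29)(s + 7), giving poles at s = -5 ± 2j, -7.
Since all poles lie strictly in the left half-plane, the system is stable.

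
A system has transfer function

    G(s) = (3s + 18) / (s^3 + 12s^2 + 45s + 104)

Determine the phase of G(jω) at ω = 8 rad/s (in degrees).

∠G(j8) ≈ -139.8°

At s = j8: numerator = 18 + j24, denominator = -664 - j152.
∠G = ∠num − ∠den = 53.130° − (-167.11°) = 220.2°, which wraps to -139.8°.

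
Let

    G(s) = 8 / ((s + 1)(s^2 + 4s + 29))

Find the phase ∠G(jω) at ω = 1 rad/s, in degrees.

∠G(j1) ≈ -53.13°

At s = j1: numerator = 8, denominator = 24 + j32.
∠G = ∠num − ∠den = 0° − (53.130°) = -53.13°.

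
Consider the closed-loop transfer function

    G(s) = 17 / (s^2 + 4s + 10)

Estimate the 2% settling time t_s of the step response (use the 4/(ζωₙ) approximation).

Comparing s^2 + 4s + 10 to s^2 + 2ζωₙs + ωₙ²: ωₙ = √10 ≈ 3.162 rad/s and ζ = 4/(2·√10) ≈ 0.6325.
ζωₙ = 4/2 = 2, so t_s ≈ 4/(ζωₙ) = 4/2 = 2 s.

t_s ≈ 2 s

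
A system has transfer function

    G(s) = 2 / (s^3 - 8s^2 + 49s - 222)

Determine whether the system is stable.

unstable

The denominator s^3 - 8s^2 + 49s - 222 factors as (s^2 - 2s + 37)(s - 6), giving poles at s = 1 + 6j, 1 - 6j, 6.
Since the pole(s) at s = 1 + 6j, 1 - 6j, 6 lie in the right half-plane, the system is unstable.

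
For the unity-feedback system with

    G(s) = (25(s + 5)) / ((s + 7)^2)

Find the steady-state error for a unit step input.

e_ss = 0.2816

G(s) has no poles at the origin.
This is a Type 0 system. Kp = lim_{s→0} G(s) = 125/49.
e_ss = 1/(1 + Kp) = 1/(1 + 125/49) = 49/174 ≈ 0.2816.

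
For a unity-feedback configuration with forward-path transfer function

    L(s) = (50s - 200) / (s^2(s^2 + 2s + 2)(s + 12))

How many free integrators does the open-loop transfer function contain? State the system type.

The denominator has 2 factors of s at the origin (free integrators), so this is a Type 2 system.

Type 2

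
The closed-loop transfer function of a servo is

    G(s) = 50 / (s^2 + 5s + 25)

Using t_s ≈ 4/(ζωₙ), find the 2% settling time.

Comparing s^2 + 5s + 25 to s^2 + 2ζωₙs + ωₙ²: ωₙ = 5 rad/s and ζ = 5/(2·5) = 0.5.
ζωₙ = 5/2 = 2.5, so t_s ≈ 4/(ζωₙ) = 4/2.5 = 1.600 s.

t_s ≈ 1.600 s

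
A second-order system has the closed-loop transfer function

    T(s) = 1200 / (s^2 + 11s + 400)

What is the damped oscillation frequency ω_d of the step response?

ω_d ≈ 19.23 rad/s

Comparing s^2 + 11s + 400 to s^2 + 2ζωₙs + ωₙ²: ωₙ = 20 rad/s and ζ = 11/(2·20) = 0.275.
ζωₙ = 11/2 = 5.5, so ω_d = ωₙ√(1−ζ²) = √(ωₙ² − (ζωₙ)²) = √(400 − 5.5²) = √369.75 ≈ 19.23 rad/s.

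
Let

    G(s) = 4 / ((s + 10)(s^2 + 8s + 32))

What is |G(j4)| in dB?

|G(j4)|_dB ≈ -39.7 dB

Substitute s = j4: numerator = 4, denominator = 32 + j384.
|G(j4)| = |4| / |32 + j384| = 4 / 385.33 ≈ 0.01038.
In decibels: 20·log₁₀(0.01038) ≈ -39.7 dB.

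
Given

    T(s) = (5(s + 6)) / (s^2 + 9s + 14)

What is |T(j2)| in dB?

|T(j2)|_dB ≈ 3.73 dB

Substitute s = j2: numerator = 30 + j10, denominator = 10 + j18.
|T(j2)| = |30 + j10| / |10 + j18| = 31.623 / 20.591 ≈ 1.536.
In decibels: 20·log₁₀(1.536) ≈ 3.73 dB.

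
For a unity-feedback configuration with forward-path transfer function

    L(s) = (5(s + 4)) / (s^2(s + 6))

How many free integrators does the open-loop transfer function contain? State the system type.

Type 2

The denominator has 2 factors of s at the origin (free integrators), so this is a Type 2 system.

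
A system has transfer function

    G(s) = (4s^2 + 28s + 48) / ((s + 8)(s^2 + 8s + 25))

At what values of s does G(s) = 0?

s = -3, -4

Set the numerator to zero: 4s^2 + 28s + 48 = 0, i.e. 4·(s^2 + 7s + 12) = 0.
Factoring: (s + 3)(s + 4) = 0.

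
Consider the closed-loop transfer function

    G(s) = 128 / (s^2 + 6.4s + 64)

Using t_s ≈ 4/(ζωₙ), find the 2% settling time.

Comparing s^2 + 6.4s + 64 to s^2 + 2ζωₙs + ωₙ²: ωₙ = 8 rad/s and ζ = 6.4/(2·8) = 0.4.
ζωₙ = 6.4/2 = 3.2, so t_s ≈ 4/(ζωₙ) = 4/3.2 = 1.250 s.

t_s ≈ 1.250 s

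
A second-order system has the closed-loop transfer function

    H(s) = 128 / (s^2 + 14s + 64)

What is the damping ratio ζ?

Compare the denominator to the standard form s^2 + 2ζωₙs + ωₙ².
ωₙ² = 64, so ωₙ = 8 rad/s.
2ζωₙ = 14, so ζ = 14/(2·8) = 0.875.

ζ = 0.875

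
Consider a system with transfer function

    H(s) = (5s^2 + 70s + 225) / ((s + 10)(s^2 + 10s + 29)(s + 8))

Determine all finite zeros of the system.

Set the numerator to zero: 5s^2 + 70s + 225 = 0, i.e. 5·(s^2 + 14s + 45) = 0.
Factoring: (s + 9)(s + 5) = 0.

s = -9, -5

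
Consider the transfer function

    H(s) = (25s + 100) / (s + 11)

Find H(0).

H(0) = 100/11 ≈ 9.091

Set s = 0: H(0) = (100) / (11) = 100/11.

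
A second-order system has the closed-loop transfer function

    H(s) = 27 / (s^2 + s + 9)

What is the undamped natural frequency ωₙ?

ωₙ = 3 rad/s

Compare the denominator to the standard form s^2 + 2ζωₙs + ωₙ².
ωₙ² = 9, so ωₙ = 3 rad/s.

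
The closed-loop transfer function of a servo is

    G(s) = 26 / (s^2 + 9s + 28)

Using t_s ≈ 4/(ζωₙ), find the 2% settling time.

Comparing s^2 + 9s + 28 to s^2 + 2ζωₙs + ωₙ²: ωₙ = √28 ≈ 5.292 rad/s and ζ = 9/(2·√28) ≈ 0.8504.
ζωₙ = 9/2 = 4.5, so t_s ≈ 4/(ζωₙ) = 4/4.5 ≈ 0.8889 s.

t_s ≈ 0.8889 s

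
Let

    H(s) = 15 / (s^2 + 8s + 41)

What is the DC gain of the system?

H(0) = 15/41 ≈ 0.3659

Set s = 0: H(0) = (15) / (41) = 15/41.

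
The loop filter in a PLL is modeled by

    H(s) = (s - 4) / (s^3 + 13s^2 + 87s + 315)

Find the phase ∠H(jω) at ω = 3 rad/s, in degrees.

At s = j3: numerator = -4 + j3, denominator = 198 + j234.
∠H = ∠num − ∠den = 143.13° − (49.764°) = 93.37°.

∠H(j3) ≈ 93.37°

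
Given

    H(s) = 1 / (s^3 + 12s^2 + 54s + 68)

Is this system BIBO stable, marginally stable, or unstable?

The denominator s^3 + 12s^2 + 54s + 68 factors as (s + 2)(s^2 + 10s + 34), giving poles at s = -2, -5 ± 3j.
Since all poles lie strictly in the left half-plane, the system is stable.

stable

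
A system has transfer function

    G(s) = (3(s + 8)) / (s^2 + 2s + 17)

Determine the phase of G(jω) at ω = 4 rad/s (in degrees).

∠G(j4) ≈ -56.31°

At s = j4: numerator = 24 + j12, denominator = 1 + j8.
∠G = ∠num − ∠den = 26.565° − (82.875°) = -56.31°.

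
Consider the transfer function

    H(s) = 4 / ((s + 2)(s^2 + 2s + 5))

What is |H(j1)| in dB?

Substitute s = j1: numerator = 4, denominator = 6 + j8.
|H(j1)| = |4| / |6 + j8| = 4 / 10 = 0.4000.
In decibels: 20·log₁₀(0.4000) ≈ -7.96 dB.

|H(j1)|_dB ≈ -7.96 dB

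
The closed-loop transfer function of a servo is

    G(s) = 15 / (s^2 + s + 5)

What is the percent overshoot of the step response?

%OS ≈ 48.6%

Comparing s^2 + s + 5 to s^2 + 2ζωₙs + ωₙ²: ωₙ = √5 ≈ 2.236 rad/s and ζ = 1/(2·√5) ≈ 0.2236.
%OS = 100·exp(−πζ/√(1−ζ²)) = 100·exp(−π·0.2236/√(1−0.2236²)) ≈ 48.6%.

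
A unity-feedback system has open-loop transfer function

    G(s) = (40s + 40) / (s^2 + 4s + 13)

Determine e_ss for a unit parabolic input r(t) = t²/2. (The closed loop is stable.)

G(s) has no poles at the origin.
This is a Type 0 system; Ka = lim_{s→0} s^2·G(s) = 0, so the steady-state error for a parabola input is infinite.

e_ss = ∞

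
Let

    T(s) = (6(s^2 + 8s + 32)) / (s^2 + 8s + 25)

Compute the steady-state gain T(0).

T(0) = 192/25 ≈ 7.680

Set s = 0: T(0) = (192) / (25) = 192/25.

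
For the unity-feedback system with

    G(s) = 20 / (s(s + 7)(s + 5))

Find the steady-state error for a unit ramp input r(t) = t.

e_ss = 1.750

G(s) has one pole at the origin.
This is a Type 1 system. Kv = lim_{s→0} s·G(s) = 20/35 = 4/7.
e_ss = 1/Kv = 1/(4/7) = 7/4 ≈ 1.750.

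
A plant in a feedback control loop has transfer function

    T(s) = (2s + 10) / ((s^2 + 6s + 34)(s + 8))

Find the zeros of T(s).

Set the numerator to zero: 2s + 10 = 0, i.e. 2·(s + 5) = 0.
So s = -5.

s = -5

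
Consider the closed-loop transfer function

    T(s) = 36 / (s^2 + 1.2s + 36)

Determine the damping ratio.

ζ = 0.1

Compare the denominator to the standard form s^2 + 2ζωₙs + ωₙ².
ωₙ² = 36, so ωₙ = 6 rad/s.
2ζωₙ = 1.2, so ζ = 1.2/(2·6) = 0.1.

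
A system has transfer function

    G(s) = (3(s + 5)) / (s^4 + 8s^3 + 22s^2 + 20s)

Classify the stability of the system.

marginally stable

The denominator s^4 + 8s^3 + 22s^2 + 20s factors as s(s^2 + 6s + 10)(s + 2), giving poles at s = 0, -3 ± j, -2.
Since the simple pole(s) at s = 0 lie on the jω-axis with none in the right half-plane, the system is marginally stable.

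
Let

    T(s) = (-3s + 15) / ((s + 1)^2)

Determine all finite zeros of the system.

Set the numerator to zero: -3s + 15 = 0, i.e. -3·(s - 5) = 0.
So s = 5.

s = 5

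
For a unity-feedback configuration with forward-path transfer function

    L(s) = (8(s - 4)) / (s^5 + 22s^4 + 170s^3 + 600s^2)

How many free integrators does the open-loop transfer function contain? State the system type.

Type 2

The denominator has 2 factors of s at the origin (free integrators), so this is a Type 2 system.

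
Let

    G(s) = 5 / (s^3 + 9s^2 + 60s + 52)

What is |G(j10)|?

Substitute s = j10: numerator = 5, denominator = -848 - j400.
|G(j10)| = |5| / |-848 - j400| = 5 / 937.61 ≈ 0.005333.

|G(j10)| ≈ 0.005333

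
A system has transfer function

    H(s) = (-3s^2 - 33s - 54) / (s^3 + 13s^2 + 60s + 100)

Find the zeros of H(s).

s = -2, -9

Set the numerator to zero: -3s^2 - 33s - 54 = 0, i.e. -3·(s^2 + 11s + 18) = 0.
Factoring: (s + 2)(s + 9) = 0.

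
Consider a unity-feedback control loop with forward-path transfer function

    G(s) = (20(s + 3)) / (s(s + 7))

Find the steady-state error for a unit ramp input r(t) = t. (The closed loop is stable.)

e_ss = 0.1167

G(s) has one pole at the origin.
This is a Type 1 system. Kv = lim_{s→0} s·G(s) = 60/7.
e_ss = 1/Kv = 1/(60/7) = 7/60 ≈ 0.1167.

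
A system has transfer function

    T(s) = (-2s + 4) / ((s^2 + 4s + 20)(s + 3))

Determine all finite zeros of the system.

Set the numerator to zero: -2s + 4 = 0, i.e. -2·(s - 2) = 0.
So s = 2.

s = 2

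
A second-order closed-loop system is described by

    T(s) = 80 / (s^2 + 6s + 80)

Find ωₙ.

Compare the denominator to the standard form s^2 + 2ζωₙs + ωₙ².
ωₙ² = 80, so ωₙ = √80 ≈ 8.944 rad/s.

ωₙ ≈ 8.944 rad/s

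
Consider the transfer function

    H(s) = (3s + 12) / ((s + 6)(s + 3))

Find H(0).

Set s = 0: H(0) = (12) / (18) = 2/3.

H(0) = 2/3 ≈ 0.6667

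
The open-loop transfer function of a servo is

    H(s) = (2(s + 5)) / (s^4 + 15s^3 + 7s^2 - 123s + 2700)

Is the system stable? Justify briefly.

The denominator s^4 + 15s^3 + 7s^2 - 123s + 2700 factors as (s + 12)(s^2 - 6s + 25)(s + 9), giving poles at s = -12, 3 ± 4j, -9.
Since the pole(s) at s = 3 ± 4j lie in the right half-plane, the system is unstable.

unstable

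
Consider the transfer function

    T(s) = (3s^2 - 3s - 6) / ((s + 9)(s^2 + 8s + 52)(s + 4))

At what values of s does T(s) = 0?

s = -1, 2

Set the numerator to zero: 3s^2 - 3s - 6 = 0, i.e. 3·(s^2 - s - 2) = 0.
Factoring: (s + 1)(s - 2) = 0.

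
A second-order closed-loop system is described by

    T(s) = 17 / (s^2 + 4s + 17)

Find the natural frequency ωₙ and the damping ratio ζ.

ωₙ ≈ 4.123 rad/s, ζ ≈ 0.4851

Compare the denominator to the standard form s^2 + 2ζωₙs + ωₙ².
ωₙ² = 17, so ωₙ = √17 ≈ 4.123 rad/s.
2ζωₙ = 4, so ζ = 4/(2·√17) ≈ 0.4851.
With ζ = 0.4851 the response is underdamped.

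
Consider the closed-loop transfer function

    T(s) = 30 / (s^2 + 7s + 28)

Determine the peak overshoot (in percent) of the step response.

%OS ≈ 6.26%

Comparing s^2 + 7s + 28 to s^2 + 2ζωₙs + ωₙ²: ωₙ = √28 ≈ 5.292 rad/s and ζ = 7/(2·√28) ≈ 0.6614.
%OS = 100·exp(−πζ/√(1−ζ²)) = 100·exp(−π·0.6614/√(1−0.6614²)) ≈ 6.26%.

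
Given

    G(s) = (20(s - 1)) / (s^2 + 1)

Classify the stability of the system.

The denominator s^2 + 1 factors as (s^2 + 1), giving poles at s = ±j.
Since the simple pole(s) at s = ±j lie on the jω-axis with none in the right half-plane, the system is marginally stable.

marginally stable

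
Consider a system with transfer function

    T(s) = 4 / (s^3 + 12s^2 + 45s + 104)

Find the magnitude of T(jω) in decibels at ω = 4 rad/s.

Substitute s = j4: numerator = 4, denominator = -88 + j116.
|T(j4)| = |4| / |-88 + j116| = 4 / 145.60 ≈ 0.02747.
In decibels: 20·log₁₀(0.02747) ≈ -31.2 dB.

|T(j4)|_dB ≈ -31.2 dB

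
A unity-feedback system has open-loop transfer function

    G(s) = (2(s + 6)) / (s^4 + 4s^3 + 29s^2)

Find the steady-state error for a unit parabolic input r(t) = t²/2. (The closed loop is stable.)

G(s) has 2 poles at the origin.
This is a Type 2 system. Ka = lim_{s→0} s^2·G(s) = 12/29.
e_ss = 1/Ka = 1/(12/29) = 29/12 ≈ 2.417.

e_ss = 2.417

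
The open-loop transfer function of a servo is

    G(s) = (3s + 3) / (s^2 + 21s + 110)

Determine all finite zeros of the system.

Set the numerator to zero: 3s + 3 = 0, i.e. 3·(s + 1) = 0.
So s = -1.

s = -1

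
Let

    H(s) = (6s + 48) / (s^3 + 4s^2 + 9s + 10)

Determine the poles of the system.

s = -1 + 2j, -1 - 2j, -2

The poles are the roots of the denominator s^3 + 4s^2 + 9s + 10 = 0.
Trying s = -2: the polynomial evaluates to 0, so (s + 2) is a factor.
Dividing out leaves s^2 + 2s + 5 = 0.
The quadratic formula then gives s = -1 ± 2j.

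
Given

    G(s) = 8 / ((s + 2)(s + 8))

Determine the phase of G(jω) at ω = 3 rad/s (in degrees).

At s = j3: numerator = 8, denominator = 7 + j30.
∠G = ∠num − ∠den = 0° − (76.866°) = -76.87°.

∠G(j3) ≈ -76.87°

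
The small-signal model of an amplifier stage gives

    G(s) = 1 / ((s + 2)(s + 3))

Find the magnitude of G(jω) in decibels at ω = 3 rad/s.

Substitute s = j3: numerator = 1, denominator = -3 + j15.
|G(j3)| = |1| / |-3 + j15| = 1 / 15.297 ≈ 0.06537.
In decibels: 20·log₁₀(0.06537) ≈ -23.7 dB.

|G(j3)|_dB ≈ -23.7 dB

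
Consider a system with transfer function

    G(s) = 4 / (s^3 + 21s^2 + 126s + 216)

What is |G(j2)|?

|G(j2)| ≈ 0.01442

Substitute s = j2: numerator = 4, denominator = 132 + j244.
|G(j2)| = |4| / |132 + j244| = 4 / 277.42 ≈ 0.01442.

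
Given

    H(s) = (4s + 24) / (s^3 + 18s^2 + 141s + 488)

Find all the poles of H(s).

s = -8, -5 ± 6j

The poles are the roots of the denominator s^3 + 18s^2 + 141s + 488 = 0.
Trying s = -8: the polynomial evaluates to 0, so (s + 8) is a factor.
Dividing out leaves s^2 + 10s + 61 = 0.
The quadratic formula then gives s = -5 ± 6j.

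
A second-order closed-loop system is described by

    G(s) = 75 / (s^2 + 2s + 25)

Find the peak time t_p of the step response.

t_p ≈ 0.6413 s

Comparing s^2 + 2s + 25 to s^2 + 2ζωₙs + ωₙ²: ωₙ = 5 rad/s and ζ = 2/(2·5) = 0.2.
ζωₙ = 2/2 = 1, so ω_d = ωₙ√(1−ζ²) = √(ωₙ² − (ζωₙ)²) = √(25 − 1²) = √24 ≈ 4.899 rad/s.
t_p = π/ω_d = π/4.899 ≈ 0.6413 s.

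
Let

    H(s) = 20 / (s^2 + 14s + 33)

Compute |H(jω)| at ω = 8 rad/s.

|H(j8)| ≈ 0.1721

Substitute s = j8: numerator = 20, denominator = -31 + j112.
|H(j8)| = |20| / |-31 + j112| = 20 / 116.21 ≈ 0.1721.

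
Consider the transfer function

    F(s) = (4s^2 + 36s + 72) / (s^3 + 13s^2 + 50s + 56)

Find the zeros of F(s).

Set the numerator to zero: 4s^2 + 36s + 72 = 0, i.e. 4·(s^2 + 9s + 18) = 0.
Factoring: (s + 6)(s + 3) = 0.

s = -6, -3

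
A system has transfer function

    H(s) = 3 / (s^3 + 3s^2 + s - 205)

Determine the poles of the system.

s = -4 ± 5j, 5

The poles are the roots of the denominator s^3 + 3s^2 + s - 205 = 0.
Trying s = 5: the polynomial evaluates to 0, so (s - 5) is a factor.
Dividing out leaves s^2 + 8s + 41 = 0.
The quadratic formula then gives s = -4 ± 5j.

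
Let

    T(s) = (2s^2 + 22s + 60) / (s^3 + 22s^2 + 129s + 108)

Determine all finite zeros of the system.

s = -6, -5

Set the numerator to zero: 2s^2 + 22s + 60 = 0, i.e. 2·(s^2 + 11s + 30) = 0.
Factoring: (s + 6)(s + 5) = 0.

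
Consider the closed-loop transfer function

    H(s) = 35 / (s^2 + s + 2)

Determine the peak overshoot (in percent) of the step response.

Comparing s^2 + s + 2 to s^2 + 2ζωₙs + ωₙ²: ωₙ = √2 ≈ 1.414 rad/s and ζ = 1/(2·√2) ≈ 0.3536.
%OS = 100·exp(−πζ/√(1−ζ²)) = 100·exp(−π·0.3536/√(1−0.3536²)) ≈ 30.5%.

%OS ≈ 30.5%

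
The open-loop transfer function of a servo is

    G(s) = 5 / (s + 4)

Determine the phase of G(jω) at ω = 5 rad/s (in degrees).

At s = j5: numerator = 5, denominator = 4 + j5.
∠G = ∠num − ∠den = 0° − (51.340°) = -51.34°.

∠G(j5) ≈ -51.34°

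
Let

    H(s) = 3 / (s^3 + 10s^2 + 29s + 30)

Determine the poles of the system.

s = -2 ± j, -6

The poles are the roots of the denominator s^3 + 10s^2 + 29s + 30 = 0.
Trying s = -6: the polynomial evaluates to 0, so (s + 6) is a factor.
Dividing out leaves s^2 + 4s + 5 = 0.
The quadratic formula then gives s = -2 ± 1j.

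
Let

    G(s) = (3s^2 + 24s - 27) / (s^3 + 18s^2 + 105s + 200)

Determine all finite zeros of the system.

Set the numerator to zero: 3s^2 + 24s - 27 = 0, i.e. 3·(s^2 + 8s - 9) = 0.
Factoring: (s + 9)(s - 1) = 0.

s = -9, 1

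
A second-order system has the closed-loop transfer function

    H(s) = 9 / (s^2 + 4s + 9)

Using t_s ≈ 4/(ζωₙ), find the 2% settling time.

Comparing s^2 + 4s + 9 to s^2 + 2ζωₙs + ωₙ²: ωₙ = 3 rad/s and ζ = 4/(2·3) ≈ 0.6667.
ζωₙ = 4/2 = 2, so t_s ≈ 4/(ζωₙ) = 4/2 = 2 s.

t_s ≈ 2 s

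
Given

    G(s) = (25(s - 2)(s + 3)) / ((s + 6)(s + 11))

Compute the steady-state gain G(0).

At s = 0 each factor (s + a) contributes a and each (s^2 + bs + c) contributes c.
G(0) = 25·(-2) · (3) / ((6) · (11)) = -150/66 = -25/11.

G(0) = -25/11 ≈ -2.273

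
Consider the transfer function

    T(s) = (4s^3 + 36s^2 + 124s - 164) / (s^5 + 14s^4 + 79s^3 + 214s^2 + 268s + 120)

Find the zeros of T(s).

s = -5 + 4j, -5 - 4j, 1

Set the numerator to zero: 4s^3 + 36s^2 + 124s - 164 = 0, i.e. 4·(s^3 + 9s^2 + 31s - 41) = 0.
Factoring: (s^2 + 10s + 41)(s - 1) = 0.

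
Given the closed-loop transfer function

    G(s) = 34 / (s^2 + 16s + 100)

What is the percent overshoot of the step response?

%OS ≈ 1.52%

Comparing s^2 + 16s + 100 to s^2 + 2ζωₙs + ωₙ²: ωₙ = 10 rad/s and ζ = 16/(2·10) = 0.8.
%OS = 100·exp(−πζ/√(1−ζ²)) = 100·exp(−π·0.8/√(1−0.8²)) ≈ 1.52%.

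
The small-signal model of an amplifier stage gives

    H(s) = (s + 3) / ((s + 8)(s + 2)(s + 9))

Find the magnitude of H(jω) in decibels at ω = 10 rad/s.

Substitute s = j10: numerator = 3 + j10, denominator = -1756 + j60.
|H(j10)| = |3 + j10| / |-1756 + j60| = 10.440 / 1757.0 ≈ 0.005942.
In decibels: 20·log₁₀(0.005942) ≈ -44.5 dB.

|H(j10)|_dB ≈ -44.5 dB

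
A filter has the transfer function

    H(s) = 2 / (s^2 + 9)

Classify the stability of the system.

The poles can be read from the denominator factors: s = 3j, -3j.
Since the simple pole(s) at s = ±3j lie on the jω-axis with none in the right half-plane, the system is marginally stable.

marginally stable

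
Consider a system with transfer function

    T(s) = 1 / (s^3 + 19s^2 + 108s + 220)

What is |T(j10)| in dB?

Substitute s = j10: numerator = 1, denominator = -1680 + j80.
|T(j10)| = |1| / |-1680 + j80| = 1 / 1681.9 ≈ 0.0005946.
In decibels: 20·log₁₀(0.0005946) ≈ -64.5 dB.

|T(j10)|_dB ≈ -64.5 dB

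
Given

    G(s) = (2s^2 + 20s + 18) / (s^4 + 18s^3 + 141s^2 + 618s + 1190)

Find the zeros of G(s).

Set the numerator to zero: 2s^2 + 20s + 18 = 0, i.e. 2·(s^2 + 10s + 9) = 0.
Factoring: (s + 1)(s + 9) = 0.

s = -1, -9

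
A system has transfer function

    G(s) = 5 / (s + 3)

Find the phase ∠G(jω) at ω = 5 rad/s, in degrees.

At s = j5: numerator = 5, denominator = 3 + j5.
∠G = ∠num − ∠den = 0° − (59.036°) = -59.04°.

∠G(j5) ≈ -59.04°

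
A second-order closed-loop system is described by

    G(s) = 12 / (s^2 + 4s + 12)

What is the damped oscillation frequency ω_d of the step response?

Comparing s^2 + 4s + 12 to s^2 + 2ζωₙs + ωₙ²: ωₙ = √12 ≈ 3.464 rad/s and ζ = 4/(2·√12) ≈ 0.5774.
ζωₙ = 4/2 = 2, so ω_d = ωₙ√(1−ζ²) = √(ωₙ² − (ζωₙ)²) = √(12 − 2²) = √8 ≈ 2.828 rad/s.

ω_d ≈ 2.828 rad/s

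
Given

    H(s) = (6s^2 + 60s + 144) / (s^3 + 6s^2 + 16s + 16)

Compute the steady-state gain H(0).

H(0) = 9

Set s = 0: H(0) = (144) / (16) = 9.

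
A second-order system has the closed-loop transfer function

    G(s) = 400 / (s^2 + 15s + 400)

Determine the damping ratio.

ζ = 0.375

Compare the denominator to the standard form s^2 + 2ζωₙs + ωₙ².
ωₙ² = 400, so ωₙ = 20 rad/s.
2ζωₙ = 15, so ζ = 15/(2·20) = 0.375.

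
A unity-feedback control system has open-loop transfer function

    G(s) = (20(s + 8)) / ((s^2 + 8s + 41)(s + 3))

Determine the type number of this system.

Type 0

The denominator has no factor of s at the origin — no free integrator — so this is a Type 0 system.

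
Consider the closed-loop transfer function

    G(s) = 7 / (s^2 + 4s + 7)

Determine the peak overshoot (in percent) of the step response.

%OS ≈ 2.66%

Comparing s^2 + 4s + 7 to s^2 + 2ζωₙs + ωₙ²: ωₙ = √7 ≈ 2.646 rad/s and ζ = 4/(2·√7) ≈ 0.7559.
%OS = 100·exp(−πζ/√(1−ζ²)) = 100·exp(−π·0.7559/√(1−0.7559²)) ≈ 2.66%.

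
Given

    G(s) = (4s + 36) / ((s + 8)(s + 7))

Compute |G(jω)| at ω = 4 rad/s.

|G(j4)| ≈ 0.5463

Substitute s = j4: numerator = 36 + j16, denominator = 40 + j60.
|G(j4)| = |36 + j16| / |40 + j60| = 39.395 / 72.111 ≈ 0.5463.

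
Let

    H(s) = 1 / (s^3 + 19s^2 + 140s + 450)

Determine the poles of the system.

The poles are the roots of the denominator s^3 + 19s^2 + 140s + 450 = 0.
Trying s = -9: the polynomial evaluates to 0, so (s + 9) is a factor.
Dividing out leaves s^2 + 10s + 50 = 0.
The quadratic formula then gives s = -5 ± 5j.

s = -5 + 5j, -5 - 5j, -9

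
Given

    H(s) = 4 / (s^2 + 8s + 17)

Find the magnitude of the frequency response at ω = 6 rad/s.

Substitute s = j6: numerator = 4, denominator = -19 + j48.
|H(j6)| = |4| / |-19 + j48| = 4 / 51.624 ≈ 0.07748.

|H(j6)| ≈ 0.07748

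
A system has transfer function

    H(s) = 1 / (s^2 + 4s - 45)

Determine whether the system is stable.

The denominator s^2 + 4s - 45 factors as (s - 5)(s + 9), giving poles at s = 5, -9.
Since the pole(s) at s = 5 lie in the right half-plane, the system is unstable.

unstable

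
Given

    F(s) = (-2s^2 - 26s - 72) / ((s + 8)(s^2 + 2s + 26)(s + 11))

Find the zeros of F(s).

s = -4, -9

Set the numerator to zero: -2s^2 - 26s - 72 = 0, i.e. -2·(s^2 + 13s + 36) = 0.
Factoring: (s + 4)(s + 9) = 0.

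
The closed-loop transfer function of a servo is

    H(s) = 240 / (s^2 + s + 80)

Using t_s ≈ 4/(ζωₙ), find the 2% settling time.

Comparing s^2 + s + 80 to s^2 + 2ζωₙs + ωₙ²: ωₙ = √80 ≈ 8.944 rad/s and ζ = 1/(2·√80) ≈ 0.05590.
ζωₙ = 1/2 = 0.5, so t_s ≈ 4/(ζωₙ) = 4/0.5 = 8 s.

t_s ≈ 8 s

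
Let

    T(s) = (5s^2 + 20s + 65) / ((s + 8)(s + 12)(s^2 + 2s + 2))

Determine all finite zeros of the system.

Set the numerator to zero: 5s^2 + 20s + 65 = 0, i.e. 5·(s^2 + 4s + 13) = 0.
Factoring: (s^2 + 4s + 13) = 0.

s = -2 ± 3j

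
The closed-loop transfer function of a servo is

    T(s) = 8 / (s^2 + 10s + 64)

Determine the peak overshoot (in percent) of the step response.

%OS ≈ 8.08%

Comparing s^2 + 10s + 64 to s^2 + 2ζωₙs + ωₙ²: ωₙ = 8 rad/s and ζ = 10/(2·8) = 0.625.
%OS = 100·exp(−πζ/√(1−ζ²)) = 100·exp(−π·0.625/√(1−0.625²)) ≈ 8.08%.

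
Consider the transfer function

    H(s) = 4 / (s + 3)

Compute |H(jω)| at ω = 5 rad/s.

Substitute s = j5: numerator = 4, denominator = 3 + j5.
|H(j5)| = |4| / |3 + j5| = 4 / 5.8310 ≈ 0.6860.

|H(j5)| ≈ 0.6860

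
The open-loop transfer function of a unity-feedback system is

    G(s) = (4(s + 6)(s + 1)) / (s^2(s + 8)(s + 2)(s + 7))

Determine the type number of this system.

Type 2

The denominator has 2 factors of s at the origin (free integrators), so this is a Type 2 system.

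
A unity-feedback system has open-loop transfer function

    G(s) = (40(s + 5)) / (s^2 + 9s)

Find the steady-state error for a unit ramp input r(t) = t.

e_ss = 0.04500

G(s) has one pole at the origin.
This is a Type 1 system. Kv = lim_{s→0} s·G(s) = 200/9.
e_ss = 1/Kv = 1/(200/9) = 9/200 ≈ 0.04500.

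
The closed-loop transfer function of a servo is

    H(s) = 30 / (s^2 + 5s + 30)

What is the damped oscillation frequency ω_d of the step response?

ω_d ≈ 4.873 rad/s

Comparing s^2 + 5s + 30 to s^2 + 2ζωₙs + ωₙ²: ωₙ = √30 ≈ 5.477 rad/s and ζ = 5/(2·√30) ≈ 0.4564.
ζωₙ = 5/2 = 2.5, so ω_d = ωₙ√(1−ζ²) = √(ωₙ² − (ζωₙ)²) = √(30 − 2.5²) = √23.75 ≈ 4.873 rad/s.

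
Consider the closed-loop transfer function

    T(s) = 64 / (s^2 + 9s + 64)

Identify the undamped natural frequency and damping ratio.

Compare the denominator to the standard form s^2 + 2ζωₙs + ωₙ².
ωₙ² = 64, so ωₙ = 8 rad/s.
2ζωₙ = 9, so ζ = 9/(2·8) = 0.5625.
With ζ = 0.5625 the response is underdamped.

ωₙ = 8 rad/s, ζ = 0.5625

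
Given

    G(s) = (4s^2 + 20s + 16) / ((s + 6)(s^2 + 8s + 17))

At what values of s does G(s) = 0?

Set the numerator to zero: 4s^2 + 20s + 16 = 0, i.e. 4·(s^2 + 5s + 4) = 0.
Factoring: (s + 4)(s + 1) = 0.

s = -4, -1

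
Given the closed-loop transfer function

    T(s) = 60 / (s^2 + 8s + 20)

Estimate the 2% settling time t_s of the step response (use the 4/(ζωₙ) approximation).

t_s ≈ 1 s

Comparing s^2 + 8s + 20 to s^2 + 2ζωₙs + ωₙ²: ωₙ = √20 ≈ 4.472 rad/s and ζ = 8/(2·√20) ≈ 0.8944.
ζωₙ = 8/2 = 4, so t_s ≈ 4/(ζωₙ) = 4/4 = 1 s.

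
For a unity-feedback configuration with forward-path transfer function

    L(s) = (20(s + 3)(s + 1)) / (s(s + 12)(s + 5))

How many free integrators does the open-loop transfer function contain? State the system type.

Type 1

The denominator has 1 factor of s at the origin (free integrator), so this is a Type 1 system.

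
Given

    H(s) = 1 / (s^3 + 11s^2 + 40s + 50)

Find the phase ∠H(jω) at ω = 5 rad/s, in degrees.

At s = j5: numerator = 1, denominator = -225 + j75.
∠H = ∠num − ∠den = 0° − (161.57°) = -161.6°.

∠H(j5) ≈ -161.6°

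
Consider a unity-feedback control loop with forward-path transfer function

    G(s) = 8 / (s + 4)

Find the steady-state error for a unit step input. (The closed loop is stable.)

e_ss = 0.3333

G(s) has no poles at the origin.
This is a Type 0 system. Kp = lim_{s→0} G(s) = 8/4 = 2.
e_ss = 1/(1 + Kp) = 1/(1 + 2) = 1/3 ≈ 0.3333.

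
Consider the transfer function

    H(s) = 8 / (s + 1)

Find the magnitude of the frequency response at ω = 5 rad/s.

Substitute s = j5: numerator = 8, denominator = 1 + j5.
|H(j5)| = |8| / |1 + j5| = 8 / 5.0990 ≈ 1.569.

|H(j5)| ≈ 1.569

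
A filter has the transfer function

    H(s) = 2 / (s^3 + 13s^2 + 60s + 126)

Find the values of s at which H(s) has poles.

The poles are the roots of the denominator s^3 + 13s^2 + 60s + 126 = 0.
Trying s = -7: the polynomial evaluates to 0, so (s + 7) is a factor.
Dividing out leaves s^2 + 6s + 18 = 0.
The quadratic formula then gives s = -3 ± 3j.

s = -7, -3 + 3j, -3 - 3j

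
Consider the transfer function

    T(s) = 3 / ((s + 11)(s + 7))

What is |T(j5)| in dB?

Substitute s = j5: numerator = 3, denominator = 52 + j90.
|T(j5)| = |3| / |52 + j90| = 3 / 103.94 ≈ 0.02886.
In decibels: 20·log₁₀(0.02886) ≈ -30.8 dB.

|T(j5)|_dB ≈ -30.8 dB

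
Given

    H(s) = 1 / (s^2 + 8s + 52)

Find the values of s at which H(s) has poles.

The poles are the roots of the denominator s^2 + 8s + 52 = 0.
Using the quadratic formula: s = (-8 ± √(-144))/2 = -4 ± 6j.

s = -4 + 6j, -4 - 6j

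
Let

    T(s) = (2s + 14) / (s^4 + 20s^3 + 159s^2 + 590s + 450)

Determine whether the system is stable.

stable

The denominator s^4 + 20s^3 + 159s^2 + 590s + 450 factors as (s + 1)(s^2 + 10s + 50)(s + 9), giving poles at s = -1, -5 + 5j, -5 - 5j, -9.
Since all poles lie strictly in the left half-plane, the system is stable.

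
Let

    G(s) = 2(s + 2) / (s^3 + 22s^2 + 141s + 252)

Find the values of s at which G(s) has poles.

The poles are the roots of the denominator s^3 + 22s^2 + 141s + 252 = 0.
Trying s = -12: the polynomial evaluates to 0, so (s + 12) is a factor.
Dividing out leaves s^2 + 10s + 21 = 0.
Factoring the quadratic: (s + 7)(s + 3) = 0.

s = -12, -7, -3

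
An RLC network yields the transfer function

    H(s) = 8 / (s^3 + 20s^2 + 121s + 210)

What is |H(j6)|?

|H(j6)| ≈ 0.01109

Substitute s = j6: numerator = 8, denominator = -510 + j510.
|H(j6)| = |8| / |-510 + j510| = 8 / 721.25 ≈ 0.01109.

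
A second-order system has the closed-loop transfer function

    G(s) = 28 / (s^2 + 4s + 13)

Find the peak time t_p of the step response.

t_p ≈ 1.047 s

Comparing s^2 + 4s + 13 to s^2 + 2ζωₙs + ωₙ²: ωₙ = √13 ≈ 3.606 rad/s and ζ = 4/(2·√13) ≈ 0.5547.
ζωₙ = 4/2 = 2, so ω_d = ωₙ√(1−ζ²) = √(ωₙ² − (ζωₙ)²) = √(13 − 2²) = √9 = 3 rad/s.
t_p = π/ω_d = π/3 ≈ 1.047 s.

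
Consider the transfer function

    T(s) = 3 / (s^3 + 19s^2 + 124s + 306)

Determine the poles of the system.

The poles are the roots of the denominator s^3 + 19s^2 + 124s + 306 = 0.
Trying s = -9: the polynomial evaluates to 0, so (s + 9) is a factor.
Dividing out leaves s^2 + 10s + 34 = 0.
The quadratic formula then gives s = -5 ± 3j.

s = -5 + 3j, -5 - 3j, -9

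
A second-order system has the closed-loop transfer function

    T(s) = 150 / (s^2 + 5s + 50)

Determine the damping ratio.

ζ ≈ 0.3536

Compare the denominator to the standard form s^2 + 2ζωₙs + ωₙ².
ωₙ² = 50, so ωₙ = √50 ≈ 7.071 rad/s.
2ζωₙ = 5, so ζ = 5/(2·√50) ≈ 0.3536.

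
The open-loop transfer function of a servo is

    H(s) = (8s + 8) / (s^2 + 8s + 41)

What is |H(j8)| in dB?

|H(j8)|_dB ≈ -0.460 dB

Substitute s = j8: numerator = 8 + j64, denominator = -23 + j64.
|H(j8)| = |8 + j64| / |-23 + j64| = 64.498 / 68.007 ≈ 0.9484.
In decibels: 20·log₁₀(0.9484) ≈ -0.460 dB.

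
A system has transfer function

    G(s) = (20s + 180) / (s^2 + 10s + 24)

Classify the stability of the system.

The denominator s^2 + 10s + 24 factors as (s + 6)(s + 4), giving poles at s = -6, -4.
Since all poles lie strictly in the left half-plane, the system is stable.

stable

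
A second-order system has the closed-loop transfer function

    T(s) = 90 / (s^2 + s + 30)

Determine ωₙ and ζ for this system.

ωₙ ≈ 5.477 rad/s, ζ ≈ 0.09129

Compare the denominator to the standard form s^2 + 2ζωₙs + ωₙ².
ωₙ² = 30, so ωₙ = √30 ≈ 5.477 rad/s.
2ζωₙ = 1, so ζ = 1/(2·√30) ≈ 0.09129.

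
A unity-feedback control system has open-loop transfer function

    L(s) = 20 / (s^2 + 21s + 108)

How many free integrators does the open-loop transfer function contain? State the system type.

Type 0

The denominator has no factor of s at the origin — no free integrator — so this is a Type 0 system.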